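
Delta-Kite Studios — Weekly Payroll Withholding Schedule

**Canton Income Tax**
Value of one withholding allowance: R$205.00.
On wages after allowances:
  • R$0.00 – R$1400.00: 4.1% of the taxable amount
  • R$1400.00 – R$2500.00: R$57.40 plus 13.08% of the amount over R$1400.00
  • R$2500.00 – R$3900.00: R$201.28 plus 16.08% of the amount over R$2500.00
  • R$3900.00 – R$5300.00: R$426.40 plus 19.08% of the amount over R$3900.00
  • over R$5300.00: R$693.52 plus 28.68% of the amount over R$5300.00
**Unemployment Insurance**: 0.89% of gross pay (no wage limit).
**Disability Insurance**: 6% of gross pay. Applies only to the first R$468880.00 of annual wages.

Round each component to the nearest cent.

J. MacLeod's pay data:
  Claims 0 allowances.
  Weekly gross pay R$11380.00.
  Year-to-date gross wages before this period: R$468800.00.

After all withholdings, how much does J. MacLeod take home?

Canton Income Tax: taxable = R$11380.00
  R$693.52 + 28.68% × (R$11380.00 − R$5300.00) = R$693.52 + 28.68% × R$6080.00 = R$2437.26
Unemployment Insurance: 0.89% × R$11380.00 = R$101.28
Disability Insurance: cap R$468880.00 − YTD R$468800.00 = R$80.00 subject; 6% × R$80.00 = R$4.80
Total withheld: R$2437.26 + R$101.28 + R$4.80 = R$2543.34
Net pay: R$11380.00 − R$2543.34 = R$8836.66

R$8836.66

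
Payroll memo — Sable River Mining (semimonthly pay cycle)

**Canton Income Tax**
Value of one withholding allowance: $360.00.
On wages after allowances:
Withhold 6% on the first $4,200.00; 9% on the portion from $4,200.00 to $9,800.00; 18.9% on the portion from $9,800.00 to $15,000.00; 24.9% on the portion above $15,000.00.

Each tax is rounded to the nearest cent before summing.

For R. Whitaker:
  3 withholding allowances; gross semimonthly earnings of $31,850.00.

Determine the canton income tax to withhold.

$5,665.53

Canton Income Tax: taxable = $31,850.00 − 3×$360.00 = $30,770.00
  $1,738.80 + 24.9% × ($30,770.00 − $15,000.00) = $1,738.80 + 24.9% × $15,770.00 = $5,665.53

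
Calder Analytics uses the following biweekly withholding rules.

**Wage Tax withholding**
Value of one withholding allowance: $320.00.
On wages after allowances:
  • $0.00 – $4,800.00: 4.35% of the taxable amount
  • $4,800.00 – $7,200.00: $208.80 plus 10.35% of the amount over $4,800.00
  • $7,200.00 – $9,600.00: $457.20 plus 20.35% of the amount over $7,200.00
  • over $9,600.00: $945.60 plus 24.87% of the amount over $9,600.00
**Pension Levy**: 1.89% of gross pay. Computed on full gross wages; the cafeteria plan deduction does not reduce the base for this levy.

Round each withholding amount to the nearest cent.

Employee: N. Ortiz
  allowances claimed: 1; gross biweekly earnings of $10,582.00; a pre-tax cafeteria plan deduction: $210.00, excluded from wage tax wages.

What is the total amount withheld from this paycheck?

$1,258.01

Wage Tax: taxable = $10,582.00 − $210.00 − 1×$320.00 = $10,052.00
  $945.60 + 24.87% × ($10,052.00 − $9,600.00) = $945.60 + 24.87% × $452.00 = $1,058.01
Pension Levy: 1.89% × $10,582.00 = $200.00
Total: $1,058.01 + $200.00 = $1,258.01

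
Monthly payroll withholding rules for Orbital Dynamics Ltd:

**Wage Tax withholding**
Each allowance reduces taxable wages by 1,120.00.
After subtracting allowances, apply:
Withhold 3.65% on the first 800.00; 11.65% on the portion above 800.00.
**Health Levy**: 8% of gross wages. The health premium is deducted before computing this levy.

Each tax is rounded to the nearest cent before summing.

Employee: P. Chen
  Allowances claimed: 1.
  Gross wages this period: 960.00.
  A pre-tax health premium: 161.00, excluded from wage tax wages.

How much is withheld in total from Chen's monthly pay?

Wage Tax: taxable = 960.00 − 161.00 − 1×1,120.00 = -321.00
  Taxable ≤ 0 → 0.00
Health Levy: 8% × 799.00 = 63.92
Total: 0.00 + 63.92 = 63.92

63.92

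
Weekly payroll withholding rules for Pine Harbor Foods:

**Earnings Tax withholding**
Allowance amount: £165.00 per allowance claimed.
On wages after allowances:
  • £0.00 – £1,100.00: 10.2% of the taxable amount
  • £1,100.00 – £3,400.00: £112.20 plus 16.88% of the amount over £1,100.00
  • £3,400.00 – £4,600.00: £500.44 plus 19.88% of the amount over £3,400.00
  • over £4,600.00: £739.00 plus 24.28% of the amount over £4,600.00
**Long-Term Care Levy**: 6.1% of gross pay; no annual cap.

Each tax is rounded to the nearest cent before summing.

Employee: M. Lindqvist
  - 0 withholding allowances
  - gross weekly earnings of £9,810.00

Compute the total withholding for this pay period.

Earnings Tax: taxable = £9,810.00
  £739.00 + 24.28% × (£9,810.00 − £4,600.00) = £739.00 + 24.28% × £5,210.00 = £2,003.99
Long-Term Care Levy: 6.1% × £9,810.00 = £598.41
Total: £2,003.99 + £598.41 = £2,602.40

£2,602.40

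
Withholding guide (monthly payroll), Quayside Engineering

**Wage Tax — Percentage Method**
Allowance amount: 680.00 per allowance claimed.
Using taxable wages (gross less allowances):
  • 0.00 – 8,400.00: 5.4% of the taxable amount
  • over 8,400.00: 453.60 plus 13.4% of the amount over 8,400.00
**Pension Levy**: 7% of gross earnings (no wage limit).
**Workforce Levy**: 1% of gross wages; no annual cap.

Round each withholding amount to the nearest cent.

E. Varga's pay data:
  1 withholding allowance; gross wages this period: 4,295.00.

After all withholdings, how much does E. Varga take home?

Wage Tax: taxable = 4,295.00 − 1×680.00 = 3,615.00
  5.4% × 3,615.00 = 195.21
Pension Levy: 7% × 4,295.00 = 300.65
Workforce Levy: 1% × 4,295.00 = 42.95
Total withheld: 195.21 + 300.65 + 42.95 = 538.81
Net pay: 4,295.00 − 538.81 = 3,756.19

3,756.19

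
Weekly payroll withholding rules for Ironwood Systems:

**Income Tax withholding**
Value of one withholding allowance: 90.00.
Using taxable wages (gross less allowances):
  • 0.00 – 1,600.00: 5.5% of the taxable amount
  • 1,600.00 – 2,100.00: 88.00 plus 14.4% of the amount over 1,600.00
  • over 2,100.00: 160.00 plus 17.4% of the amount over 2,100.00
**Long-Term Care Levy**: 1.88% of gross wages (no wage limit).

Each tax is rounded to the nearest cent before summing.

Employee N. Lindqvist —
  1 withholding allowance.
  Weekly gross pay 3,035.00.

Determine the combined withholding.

Income Tax: taxable = 3,035.00 − 1×90.00 = 2,945.00
  160.00 + 17.4% × (2,945.00 − 2,100.00) = 160.00 + 17.4% × 845.00 = 307.03
Long-Term Care Levy: 1.88% × 3,035.00 = 57.06
Total: 307.03 + 57.06 = 364.09

364.09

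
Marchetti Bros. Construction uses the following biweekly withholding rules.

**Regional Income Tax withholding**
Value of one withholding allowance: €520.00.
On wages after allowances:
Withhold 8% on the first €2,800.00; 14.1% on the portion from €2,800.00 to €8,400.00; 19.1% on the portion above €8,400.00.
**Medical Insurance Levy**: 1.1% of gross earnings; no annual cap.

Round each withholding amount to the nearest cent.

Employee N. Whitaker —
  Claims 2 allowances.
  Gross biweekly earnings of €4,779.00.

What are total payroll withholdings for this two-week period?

Regional Income Tax: taxable = €4,779.00 − 2×€520.00 = €3,739.00
  €224.00 + 14.1% × (€3,739.00 − €2,800.00) = €224.00 + 14.1% × €939.00 = €356.40
Medical Insurance Levy: 1.1% × €4,779.00 = €52.57
Total: €356.40 + €52.57 = €408.97

€408.97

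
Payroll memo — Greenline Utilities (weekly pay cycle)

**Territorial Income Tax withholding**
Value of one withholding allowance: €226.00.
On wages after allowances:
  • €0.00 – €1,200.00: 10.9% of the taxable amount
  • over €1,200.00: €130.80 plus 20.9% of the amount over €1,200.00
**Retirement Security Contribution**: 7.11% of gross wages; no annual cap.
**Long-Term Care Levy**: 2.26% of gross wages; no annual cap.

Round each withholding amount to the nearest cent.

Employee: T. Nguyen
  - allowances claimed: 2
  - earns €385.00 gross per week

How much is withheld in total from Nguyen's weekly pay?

Territorial Income Tax: taxable = €385.00 − 2×€226.00 = €-67.00
  Taxable ≤ 0 → €0.00
Retirement Security Contribution: 7.11% × €385.00 = €27.37
Long-Term Care Levy: 2.26% × €385.00 = €8.70
Total: €0.00 + €27.37 + €8.70 = €36.07

€36.07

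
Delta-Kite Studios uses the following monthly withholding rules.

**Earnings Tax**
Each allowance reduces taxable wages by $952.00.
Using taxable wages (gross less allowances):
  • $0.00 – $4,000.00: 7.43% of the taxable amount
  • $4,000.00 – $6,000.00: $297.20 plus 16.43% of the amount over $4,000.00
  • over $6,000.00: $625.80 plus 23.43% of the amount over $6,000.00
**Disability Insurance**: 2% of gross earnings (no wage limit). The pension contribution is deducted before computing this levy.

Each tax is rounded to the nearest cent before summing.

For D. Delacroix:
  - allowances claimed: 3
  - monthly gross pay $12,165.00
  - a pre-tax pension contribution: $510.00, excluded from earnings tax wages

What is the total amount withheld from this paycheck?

Earnings Tax: taxable = $12,165.00 − $510.00 − 3×$952.00 = $8,799.00
  $625.80 + 23.43% × ($8,799.00 − $6,000.00) = $625.80 + 23.43% × $2,799.00 = $1,281.61
Disability Insurance: 2% × $11,655.00 = $233.10
Total: $1,281.61 + $233.10 = $1,514.71

$1,514.71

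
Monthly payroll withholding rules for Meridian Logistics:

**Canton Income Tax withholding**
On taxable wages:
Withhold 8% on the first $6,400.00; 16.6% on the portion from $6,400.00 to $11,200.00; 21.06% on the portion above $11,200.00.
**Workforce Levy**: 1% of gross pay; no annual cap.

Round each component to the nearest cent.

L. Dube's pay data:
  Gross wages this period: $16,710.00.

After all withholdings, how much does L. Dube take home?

Canton Income Tax: taxable = $16,710.00
  $1,308.80 + 21.06% × ($16,710.00 − $11,200.00) = $1,308.80 + 21.06% × $5,510.00 = $2,469.21
Workforce Levy: 1% × $16,710.00 = $167.10
Total withheld: $2,469.21 + $167.10 = $2,636.31
Net pay: $16,710.00 − $2,636.31 = $14,073.69

$14,073.69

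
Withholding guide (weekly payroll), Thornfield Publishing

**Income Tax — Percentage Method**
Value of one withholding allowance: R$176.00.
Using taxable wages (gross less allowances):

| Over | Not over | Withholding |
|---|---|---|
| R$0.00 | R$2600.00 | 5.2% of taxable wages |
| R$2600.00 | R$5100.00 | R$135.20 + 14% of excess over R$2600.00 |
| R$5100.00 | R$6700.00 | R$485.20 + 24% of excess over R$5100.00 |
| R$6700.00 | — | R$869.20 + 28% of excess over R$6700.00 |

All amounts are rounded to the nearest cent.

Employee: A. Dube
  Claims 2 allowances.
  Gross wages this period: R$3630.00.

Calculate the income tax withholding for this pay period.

R$230.12

Income Tax: taxable = R$3630.00 − 2×R$176.00 = R$3278.00
  R$135.20 + 14% × (R$3278.00 − R$2600.00) = R$135.20 + 14% × R$678.00 = R$230.12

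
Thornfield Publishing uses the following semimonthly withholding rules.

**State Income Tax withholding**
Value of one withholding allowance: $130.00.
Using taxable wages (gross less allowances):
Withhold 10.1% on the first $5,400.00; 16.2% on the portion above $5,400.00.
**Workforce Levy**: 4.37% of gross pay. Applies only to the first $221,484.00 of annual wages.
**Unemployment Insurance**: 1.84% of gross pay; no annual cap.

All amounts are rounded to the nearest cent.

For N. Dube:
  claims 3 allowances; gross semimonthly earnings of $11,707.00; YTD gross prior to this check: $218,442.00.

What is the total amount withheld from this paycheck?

$1,852.30

State Income Tax: taxable = $11,707.00 − 3×$130.00 = $11,317.00
  $545.40 + 16.2% × ($11,317.00 − $5,400.00) = $545.40 + 16.2% × $5,917.00 = $1,503.95
Workforce Levy: cap $221,484.00 − YTD $218,442.00 = $3,042.00 subject; 4.37% × $3,042.00 = $132.94
Unemployment Insurance: 1.84% × $11,707.00 = $215.41
Total: $1,503.95 + $132.94 + $215.41 = $1,852.30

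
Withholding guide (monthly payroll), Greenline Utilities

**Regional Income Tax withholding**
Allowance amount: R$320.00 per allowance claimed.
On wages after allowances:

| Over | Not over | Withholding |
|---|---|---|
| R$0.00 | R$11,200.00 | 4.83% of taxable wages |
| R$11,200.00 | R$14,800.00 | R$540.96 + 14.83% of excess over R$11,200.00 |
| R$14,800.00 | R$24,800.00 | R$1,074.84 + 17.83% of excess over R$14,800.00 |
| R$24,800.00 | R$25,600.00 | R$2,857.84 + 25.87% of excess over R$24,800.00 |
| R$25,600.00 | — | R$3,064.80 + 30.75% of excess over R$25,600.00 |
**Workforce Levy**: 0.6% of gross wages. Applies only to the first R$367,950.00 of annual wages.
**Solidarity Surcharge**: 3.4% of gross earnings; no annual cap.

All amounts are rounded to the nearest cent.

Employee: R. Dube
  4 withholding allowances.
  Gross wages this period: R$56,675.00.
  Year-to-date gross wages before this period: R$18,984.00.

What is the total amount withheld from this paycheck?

R$14,493.76

Regional Income Tax: taxable = R$56,675.00 − 4×R$320.00 = R$55,395.00
  R$3,064.80 + 30.75% × (R$55,395.00 − R$25,600.00) = R$3,064.80 + 30.75% × R$29,795.00 = R$12,226.76
Workforce Levy: 0.6% × R$56,675.00 = R$340.05
Solidarity Surcharge: 3.4% × R$56,675.00 = R$1,926.95
Total: R$12,226.76 + R$340.05 + R$1,926.95 = R$14,493.76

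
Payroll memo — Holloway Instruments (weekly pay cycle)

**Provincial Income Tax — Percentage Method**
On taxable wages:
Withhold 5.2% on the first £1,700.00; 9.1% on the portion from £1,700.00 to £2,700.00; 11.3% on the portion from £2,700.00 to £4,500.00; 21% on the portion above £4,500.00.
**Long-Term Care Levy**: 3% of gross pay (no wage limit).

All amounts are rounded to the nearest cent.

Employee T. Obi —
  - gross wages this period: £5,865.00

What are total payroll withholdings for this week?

Provincial Income Tax: taxable = £5,865.00
  £382.80 + 21% × (£5,865.00 − £4,500.00) = £382.80 + 21% × £1,365.00 = £669.45
Long-Term Care Levy: 3% × £5,865.00 = £175.95
Total: £669.45 + £175.95 = £845.40

£845.40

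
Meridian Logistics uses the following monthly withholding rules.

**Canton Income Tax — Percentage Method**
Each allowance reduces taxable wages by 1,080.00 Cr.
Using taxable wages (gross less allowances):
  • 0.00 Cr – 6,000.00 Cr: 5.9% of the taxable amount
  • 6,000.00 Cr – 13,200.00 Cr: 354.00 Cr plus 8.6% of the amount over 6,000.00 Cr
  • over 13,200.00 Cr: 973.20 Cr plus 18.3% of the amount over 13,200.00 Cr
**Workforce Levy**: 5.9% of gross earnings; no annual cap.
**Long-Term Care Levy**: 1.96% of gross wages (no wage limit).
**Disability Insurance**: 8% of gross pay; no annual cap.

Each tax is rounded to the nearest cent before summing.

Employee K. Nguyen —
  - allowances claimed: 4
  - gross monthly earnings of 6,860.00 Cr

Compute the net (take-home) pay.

5,622.14 Cr

Canton Income Tax: taxable = 6,860.00 Cr − 4×1,080.00 Cr = 2,540.00 Cr
  5.9% × 2,540.00 Cr = 149.86 Cr
Workforce Levy: 5.9% × 6,860.00 Cr = 404.74 Cr
Long-Term Care Levy: 1.96% × 6,860.00 Cr = 134.46 Cr
Disability Insurance: 8% × 6,860.00 Cr = 548.80 Cr
Total withheld: 149.86 Cr + 404.74 Cr + 134.46 Cr + 548.80 Cr = 1,237.86 Cr
Net pay: 6,860.00 Cr − 1,237.86 Cr = 5,622.14 Cr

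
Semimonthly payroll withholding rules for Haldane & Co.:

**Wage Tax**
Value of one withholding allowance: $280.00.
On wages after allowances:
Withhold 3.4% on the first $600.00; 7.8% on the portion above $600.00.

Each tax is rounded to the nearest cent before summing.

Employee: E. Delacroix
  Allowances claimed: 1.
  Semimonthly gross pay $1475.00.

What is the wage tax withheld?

Wage Tax: taxable = $1475.00 − 1×$280.00 = $1195.00
  $20.40 + 7.8% × ($1195.00 − $600.00) = $20.40 + 7.8% × $595.00 = $66.81

$66.81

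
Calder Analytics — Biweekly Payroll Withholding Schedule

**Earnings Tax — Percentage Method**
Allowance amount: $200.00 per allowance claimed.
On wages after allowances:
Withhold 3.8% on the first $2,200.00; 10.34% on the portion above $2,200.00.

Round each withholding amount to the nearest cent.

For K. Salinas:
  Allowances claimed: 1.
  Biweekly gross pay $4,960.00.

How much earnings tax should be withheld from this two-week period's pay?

$348.30

Earnings Tax: taxable = $4,960.00 − 1×$200.00 = $4,760.00
  $83.60 + 10.34% × ($4,760.00 − $2,200.00) = $83.60 + 10.34% × $2,560.00 = $348.30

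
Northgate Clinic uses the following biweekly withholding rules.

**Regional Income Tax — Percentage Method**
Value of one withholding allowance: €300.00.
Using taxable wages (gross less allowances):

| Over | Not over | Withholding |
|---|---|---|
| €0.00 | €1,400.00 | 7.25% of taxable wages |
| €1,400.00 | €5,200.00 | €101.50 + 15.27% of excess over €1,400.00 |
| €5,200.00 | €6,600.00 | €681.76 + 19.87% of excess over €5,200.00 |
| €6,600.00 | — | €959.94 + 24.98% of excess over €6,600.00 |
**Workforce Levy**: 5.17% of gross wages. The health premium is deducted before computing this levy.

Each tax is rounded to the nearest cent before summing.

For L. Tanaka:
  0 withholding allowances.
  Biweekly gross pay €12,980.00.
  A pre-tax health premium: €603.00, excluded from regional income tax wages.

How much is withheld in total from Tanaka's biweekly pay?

€3,042.92

Regional Income Tax: taxable = €12,980.00 − €603.00 = €12,377.00
  €959.94 + 24.98% × (€12,377.00 − €6,600.00) = €959.94 + 24.98% × €5,777.00 = €2,403.03
Workforce Levy: 5.17% × €12,377.00 = €639.89
Total: €2,403.03 + €639.89 = €3,042.92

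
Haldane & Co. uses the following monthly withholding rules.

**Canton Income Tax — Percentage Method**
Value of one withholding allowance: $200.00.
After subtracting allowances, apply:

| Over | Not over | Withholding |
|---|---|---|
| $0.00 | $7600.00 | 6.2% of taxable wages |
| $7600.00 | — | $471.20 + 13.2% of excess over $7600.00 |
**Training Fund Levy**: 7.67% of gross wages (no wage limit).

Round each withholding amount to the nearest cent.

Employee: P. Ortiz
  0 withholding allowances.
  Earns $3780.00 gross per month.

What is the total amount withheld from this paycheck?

$524.29

Canton Income Tax: taxable = $3780.00
  6.2% × $3780.00 = $234.36
Training Fund Levy: 7.67% × $3780.00 = $289.93
Total: $234.36 + $289.93 = $524.29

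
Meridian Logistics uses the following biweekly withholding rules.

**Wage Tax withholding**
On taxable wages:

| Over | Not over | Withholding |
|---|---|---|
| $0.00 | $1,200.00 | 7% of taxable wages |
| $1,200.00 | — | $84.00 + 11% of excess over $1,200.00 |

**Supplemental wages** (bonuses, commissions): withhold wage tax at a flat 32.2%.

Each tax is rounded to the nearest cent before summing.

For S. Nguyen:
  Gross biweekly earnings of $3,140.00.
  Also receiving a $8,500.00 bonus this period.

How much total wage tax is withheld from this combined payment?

$3,034.40

Wage Tax: taxable = $3,140.00
  $84.00 + 11% × ($3,140.00 − $1,200.00) = $84.00 + 11% × $1,940.00 = $297.40
Supplemental (32.2% flat on bonus): 32.2% × $8,500.00 = $2,737.00
Total wage tax: $297.40 + $2,737.00 = $3,034.40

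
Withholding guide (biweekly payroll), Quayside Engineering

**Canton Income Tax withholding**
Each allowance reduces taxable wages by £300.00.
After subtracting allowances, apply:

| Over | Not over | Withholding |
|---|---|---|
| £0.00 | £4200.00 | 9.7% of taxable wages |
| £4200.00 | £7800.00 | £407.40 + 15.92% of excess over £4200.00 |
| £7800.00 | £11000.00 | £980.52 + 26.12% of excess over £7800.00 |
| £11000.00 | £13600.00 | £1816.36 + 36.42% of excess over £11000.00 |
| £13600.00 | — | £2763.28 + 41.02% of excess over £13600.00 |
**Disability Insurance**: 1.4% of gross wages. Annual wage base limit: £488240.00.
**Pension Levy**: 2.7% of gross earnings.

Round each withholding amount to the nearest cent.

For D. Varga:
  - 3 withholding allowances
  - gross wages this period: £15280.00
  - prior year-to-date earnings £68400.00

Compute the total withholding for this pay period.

Canton Income Tax: taxable = £15280.00 − 3×£300.00 = £14380.00
  £2763.28 + 41.02% × (£14380.00 − £13600.00) = £2763.28 + 41.02% × £780.00 = £3083.24
Disability Insurance: 1.4% × £15280.00 = £213.92
Pension Levy: 2.7% × £15280.00 = £412.56
Total: £3083.24 + £213.92 + £412.56 = £3709.72

£3709.72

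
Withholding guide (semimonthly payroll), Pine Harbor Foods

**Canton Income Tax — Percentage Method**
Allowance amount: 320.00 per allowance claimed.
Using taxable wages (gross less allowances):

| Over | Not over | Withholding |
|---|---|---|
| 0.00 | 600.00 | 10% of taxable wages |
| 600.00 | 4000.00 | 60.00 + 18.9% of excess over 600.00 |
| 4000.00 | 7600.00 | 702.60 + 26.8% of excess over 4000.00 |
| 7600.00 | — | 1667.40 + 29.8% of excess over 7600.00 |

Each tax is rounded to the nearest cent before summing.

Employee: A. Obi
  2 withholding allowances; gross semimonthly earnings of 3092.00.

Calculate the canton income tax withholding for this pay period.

Canton Income Tax: taxable = 3092.00 − 2×320.00 = 2452.00
  60.00 + 18.9% × (2452.00 − 600.00) = 60.00 + 18.9% × 1852.00 = 410.03

410.03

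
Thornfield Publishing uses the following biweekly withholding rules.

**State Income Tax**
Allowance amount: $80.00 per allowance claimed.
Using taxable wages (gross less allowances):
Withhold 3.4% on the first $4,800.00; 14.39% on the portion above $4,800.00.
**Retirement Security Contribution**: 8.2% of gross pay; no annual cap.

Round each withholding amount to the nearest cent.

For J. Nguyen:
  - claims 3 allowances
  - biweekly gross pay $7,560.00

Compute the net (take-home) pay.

State Income Tax: taxable = $7,560.00 − 3×$80.00 = $7,320.00
  $163.20 + 14.39% × ($7,320.00 − $4,800.00) = $163.20 + 14.39% × $2,520.00 = $525.83
Retirement Security Contribution: 8.2% × $7,560.00 = $619.92
Total withheld: $525.83 + $619.92 = $1,145.75
Net pay: $7,560.00 − $1,145.75 = $6,414.25

$6,414.25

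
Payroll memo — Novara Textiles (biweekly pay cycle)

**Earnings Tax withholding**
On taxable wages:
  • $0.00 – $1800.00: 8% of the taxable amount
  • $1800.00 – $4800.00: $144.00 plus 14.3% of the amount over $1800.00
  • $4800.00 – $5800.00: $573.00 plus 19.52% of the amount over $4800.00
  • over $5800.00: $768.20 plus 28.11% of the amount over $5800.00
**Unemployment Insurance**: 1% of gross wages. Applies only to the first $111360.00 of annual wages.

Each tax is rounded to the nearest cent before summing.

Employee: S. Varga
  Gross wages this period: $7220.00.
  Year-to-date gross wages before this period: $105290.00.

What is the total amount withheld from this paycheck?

$1228.06

Earnings Tax: taxable = $7220.00
  $768.20 + 28.11% × ($7220.00 − $5800.00) = $768.20 + 28.11% × $1420.00 = $1167.36
Unemployment Insurance: cap $111360.00 − YTD $105290.00 = $6070.00 subject; 1% × $6070.00 = $60.70
Total: $1167.36 + $60.70 = $1228.06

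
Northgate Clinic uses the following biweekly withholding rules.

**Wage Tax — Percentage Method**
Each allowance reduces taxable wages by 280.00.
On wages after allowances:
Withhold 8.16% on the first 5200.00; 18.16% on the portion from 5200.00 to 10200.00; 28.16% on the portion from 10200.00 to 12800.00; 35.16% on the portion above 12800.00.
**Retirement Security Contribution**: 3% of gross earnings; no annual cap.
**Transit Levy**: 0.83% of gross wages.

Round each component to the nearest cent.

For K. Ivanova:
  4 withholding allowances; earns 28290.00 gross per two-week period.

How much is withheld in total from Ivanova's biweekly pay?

8200.48

Wage Tax: taxable = 28290.00 − 4×280.00 = 27170.00
  2064.48 + 35.16% × (27170.00 − 12800.00) = 2064.48 + 35.16% × 14370.00 = 7116.97
Retirement Security Contribution: 3% × 28290.00 = 848.70
Transit Levy: 0.83% × 28290.00 = 234.81
Total: 7116.97 + 848.70 + 234.81 = 8200.48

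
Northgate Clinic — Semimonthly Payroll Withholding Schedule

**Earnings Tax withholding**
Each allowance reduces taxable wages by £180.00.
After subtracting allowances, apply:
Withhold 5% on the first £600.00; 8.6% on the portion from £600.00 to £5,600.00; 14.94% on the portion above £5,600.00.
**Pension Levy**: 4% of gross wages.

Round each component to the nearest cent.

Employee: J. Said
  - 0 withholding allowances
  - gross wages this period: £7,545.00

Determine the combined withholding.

£1,052.38

Earnings Tax: taxable = £7,545.00
  £460.00 + 14.94% × (£7,545.00 − £5,600.00) = £460.00 + 14.94% × £1,945.00 = £750.58
Pension Levy: 4% × £7,545.00 = £301.80
Total: £750.58 + £301.80 = £1,052.38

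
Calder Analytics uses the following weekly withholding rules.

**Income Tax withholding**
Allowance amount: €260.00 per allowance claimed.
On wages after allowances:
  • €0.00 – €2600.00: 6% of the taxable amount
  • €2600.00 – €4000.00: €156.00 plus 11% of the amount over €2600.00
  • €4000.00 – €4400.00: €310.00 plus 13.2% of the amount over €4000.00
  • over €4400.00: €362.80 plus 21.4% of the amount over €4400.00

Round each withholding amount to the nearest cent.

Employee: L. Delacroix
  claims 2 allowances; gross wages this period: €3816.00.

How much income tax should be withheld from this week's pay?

€232.56

Income Tax: taxable = €3816.00 − 2×€260.00 = €3296.00
  €156.00 + 11% × (€3296.00 − €2600.00) = €156.00 + 11% × €696.00 = €232.56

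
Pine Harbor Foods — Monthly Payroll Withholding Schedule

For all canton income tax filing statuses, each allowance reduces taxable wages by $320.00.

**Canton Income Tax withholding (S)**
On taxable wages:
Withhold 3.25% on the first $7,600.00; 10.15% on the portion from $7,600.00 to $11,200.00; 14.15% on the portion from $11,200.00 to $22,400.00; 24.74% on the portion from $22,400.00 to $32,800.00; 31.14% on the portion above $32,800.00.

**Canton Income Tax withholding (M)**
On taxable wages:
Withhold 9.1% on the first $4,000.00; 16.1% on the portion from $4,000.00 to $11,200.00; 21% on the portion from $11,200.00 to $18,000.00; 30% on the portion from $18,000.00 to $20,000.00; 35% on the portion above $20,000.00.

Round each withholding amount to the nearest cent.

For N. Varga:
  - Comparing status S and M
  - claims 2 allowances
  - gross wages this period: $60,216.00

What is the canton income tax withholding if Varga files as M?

$17,402.80

Canton Income Tax (M): taxable = $60,216.00 − 2×$320.00 = $59,576.00
  $3,551.20 + 35% × ($59,576.00 − $20,000.00) = $3,551.20 + 35% × $39,576.00 = $17,402.80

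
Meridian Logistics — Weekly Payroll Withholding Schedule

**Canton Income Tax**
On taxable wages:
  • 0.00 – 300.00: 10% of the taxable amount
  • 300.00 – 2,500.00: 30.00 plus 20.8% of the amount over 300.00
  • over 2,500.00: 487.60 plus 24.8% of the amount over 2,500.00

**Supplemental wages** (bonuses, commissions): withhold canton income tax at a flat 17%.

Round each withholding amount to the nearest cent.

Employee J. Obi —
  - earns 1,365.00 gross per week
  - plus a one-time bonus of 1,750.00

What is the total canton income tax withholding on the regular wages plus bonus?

549.02

Canton Income Tax: taxable = 1,365.00
  30.00 + 20.8% × (1,365.00 − 300.00) = 30.00 + 20.8% × 1,065.00 = 251.52
Supplemental (17% flat on bonus): 17% × 1,750.00 = 297.50
Total canton income tax: 251.52 + 297.50 = 549.02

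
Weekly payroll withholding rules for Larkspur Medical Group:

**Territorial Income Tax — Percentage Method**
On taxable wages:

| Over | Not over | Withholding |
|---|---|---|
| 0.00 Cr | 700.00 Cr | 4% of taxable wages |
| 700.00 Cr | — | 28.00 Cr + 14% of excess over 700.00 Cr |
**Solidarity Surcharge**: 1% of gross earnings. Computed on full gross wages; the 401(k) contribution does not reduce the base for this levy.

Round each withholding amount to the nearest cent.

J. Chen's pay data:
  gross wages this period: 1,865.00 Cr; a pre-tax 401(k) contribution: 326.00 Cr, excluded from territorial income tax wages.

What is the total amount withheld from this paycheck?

Territorial Income Tax: taxable = 1,865.00 Cr − 326.00 Cr = 1,539.00 Cr
  28.00 Cr + 14% × (1,539.00 Cr − 700.00 Cr) = 28.00 Cr + 14% × 839.00 Cr = 145.46 Cr
Solidarity Surcharge: 1% × 1,865.00 Cr = 18.65 Cr
Total: 145.46 Cr + 18.65 Cr = 164.11 Cr

164.11 Cr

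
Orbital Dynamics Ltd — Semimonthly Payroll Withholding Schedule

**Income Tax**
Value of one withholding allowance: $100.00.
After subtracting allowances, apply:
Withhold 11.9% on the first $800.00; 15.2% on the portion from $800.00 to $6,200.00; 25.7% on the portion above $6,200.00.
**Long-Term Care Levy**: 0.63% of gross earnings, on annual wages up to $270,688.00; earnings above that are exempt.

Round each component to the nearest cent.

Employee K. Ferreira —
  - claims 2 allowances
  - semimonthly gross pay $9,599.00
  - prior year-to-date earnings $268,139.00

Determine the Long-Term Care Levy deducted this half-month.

$16.06

Long-Term Care Levy: cap $270,688.00 − YTD $268,139.00 = $2,549.00 subject; 0.63% × $2,549.00 = $16.06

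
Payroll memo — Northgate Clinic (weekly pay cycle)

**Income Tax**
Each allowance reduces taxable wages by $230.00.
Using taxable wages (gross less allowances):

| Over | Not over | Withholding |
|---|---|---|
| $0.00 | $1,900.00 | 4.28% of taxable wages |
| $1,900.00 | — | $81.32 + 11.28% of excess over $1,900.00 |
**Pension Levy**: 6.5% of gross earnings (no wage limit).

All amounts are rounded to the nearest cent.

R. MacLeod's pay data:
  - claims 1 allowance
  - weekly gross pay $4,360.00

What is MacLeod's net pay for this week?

$3,743.74

Income Tax: taxable = $4,360.00 − 1×$230.00 = $4,130.00
  $81.32 + 11.28% × ($4,130.00 − $1,900.00) = $81.32 + 11.28% × $2,230.00 = $332.86
Pension Levy: 6.5% × $4,360.00 = $283.40
Total withheld: $332.86 + $283.40 = $616.26
Net pay: $4,360.00 − $616.26 = $3,743.74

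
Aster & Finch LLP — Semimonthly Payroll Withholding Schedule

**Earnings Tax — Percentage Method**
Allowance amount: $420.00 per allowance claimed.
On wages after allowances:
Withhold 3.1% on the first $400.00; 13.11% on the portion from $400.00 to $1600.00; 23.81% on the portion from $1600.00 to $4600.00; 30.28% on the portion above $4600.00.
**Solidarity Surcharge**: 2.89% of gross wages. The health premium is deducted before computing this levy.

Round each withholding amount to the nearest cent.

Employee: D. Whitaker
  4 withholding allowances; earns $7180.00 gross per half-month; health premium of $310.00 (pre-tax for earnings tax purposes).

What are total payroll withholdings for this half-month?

Earnings Tax: taxable = $7180.00 − $310.00 − 4×$420.00 = $5190.00
  $884.02 + 30.28% × ($5190.00 − $4600.00) = $884.02 + 30.28% × $590.00 = $1062.67
Solidarity Surcharge: 2.89% × $6870.00 = $198.54
Total: $1062.67 + $198.54 = $1261.21

$1261.21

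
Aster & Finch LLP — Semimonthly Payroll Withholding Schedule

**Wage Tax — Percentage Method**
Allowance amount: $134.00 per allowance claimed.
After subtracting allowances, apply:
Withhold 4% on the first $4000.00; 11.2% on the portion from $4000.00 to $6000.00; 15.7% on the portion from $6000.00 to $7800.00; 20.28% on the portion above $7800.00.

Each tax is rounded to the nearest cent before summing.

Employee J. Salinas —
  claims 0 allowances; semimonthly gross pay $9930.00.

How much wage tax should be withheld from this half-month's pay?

Wage Tax: taxable = $9930.00
  $666.60 + 20.28% × ($9930.00 − $7800.00) = $666.60 + 20.28% × $2130.00 = $1098.56

$1098.56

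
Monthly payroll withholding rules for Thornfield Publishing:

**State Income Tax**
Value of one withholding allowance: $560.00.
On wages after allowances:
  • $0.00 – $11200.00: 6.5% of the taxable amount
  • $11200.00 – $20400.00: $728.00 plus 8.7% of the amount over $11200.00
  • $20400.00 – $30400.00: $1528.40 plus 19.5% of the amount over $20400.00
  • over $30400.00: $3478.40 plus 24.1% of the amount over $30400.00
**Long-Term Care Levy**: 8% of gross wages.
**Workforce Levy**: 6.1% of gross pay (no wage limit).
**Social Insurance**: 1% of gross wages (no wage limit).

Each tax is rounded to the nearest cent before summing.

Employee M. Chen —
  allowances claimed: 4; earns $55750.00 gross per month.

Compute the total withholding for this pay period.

State Income Tax: taxable = $55750.00 − 4×$560.00 = $53510.00
  $3478.40 + 24.1% × ($53510.00 − $30400.00) = $3478.40 + 24.1% × $23110.00 = $9047.91
Long-Term Care Levy: 8% × $55750.00 = $4460.00
Workforce Levy: 6.1% × $55750.00 = $3400.75
Social Insurance: 1% × $55750.00 = $557.50
Total: $9047.91 + $4460.00 + $3400.75 + $557.50 = $17466.16

$17466.16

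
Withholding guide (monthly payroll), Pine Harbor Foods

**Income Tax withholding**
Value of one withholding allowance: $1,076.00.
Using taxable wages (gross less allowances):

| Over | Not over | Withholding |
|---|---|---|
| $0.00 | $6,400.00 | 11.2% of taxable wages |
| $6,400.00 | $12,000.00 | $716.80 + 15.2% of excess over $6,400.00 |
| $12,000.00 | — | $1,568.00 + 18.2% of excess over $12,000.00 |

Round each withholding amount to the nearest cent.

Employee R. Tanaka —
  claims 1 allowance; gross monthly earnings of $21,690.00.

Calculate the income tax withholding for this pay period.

Income Tax: taxable = $21,690.00 − 1×$1,076.00 = $20,614.00
  $1,568.00 + 18.2% × ($20,614.00 − $12,000.00) = $1,568.00 + 18.2% × $8,614.00 = $3,135.75

$3,135.75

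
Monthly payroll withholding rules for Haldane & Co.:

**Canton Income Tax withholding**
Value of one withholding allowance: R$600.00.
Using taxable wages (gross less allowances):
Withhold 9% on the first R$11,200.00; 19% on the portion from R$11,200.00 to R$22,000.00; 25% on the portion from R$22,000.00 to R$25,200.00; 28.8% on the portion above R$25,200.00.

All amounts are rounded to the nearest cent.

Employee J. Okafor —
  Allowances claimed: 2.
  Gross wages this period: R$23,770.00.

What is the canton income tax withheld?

R$3,202.50

Canton Income Tax: taxable = R$23,770.00 − 2×R$600.00 = R$22,570.00
  R$3,060.00 + 25% × (R$22,570.00 − R$22,000.00) = R$3,060.00 + 25% × R$570.00 = R$3,202.50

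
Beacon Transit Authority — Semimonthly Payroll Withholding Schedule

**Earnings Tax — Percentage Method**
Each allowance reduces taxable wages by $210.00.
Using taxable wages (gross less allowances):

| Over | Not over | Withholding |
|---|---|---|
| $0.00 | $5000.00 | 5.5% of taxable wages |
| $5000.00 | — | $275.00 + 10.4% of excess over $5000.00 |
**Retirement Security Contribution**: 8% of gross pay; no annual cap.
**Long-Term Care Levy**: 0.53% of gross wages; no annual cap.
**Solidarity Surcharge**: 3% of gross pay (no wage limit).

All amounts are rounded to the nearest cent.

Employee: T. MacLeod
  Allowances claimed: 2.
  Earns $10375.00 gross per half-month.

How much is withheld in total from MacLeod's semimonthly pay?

Earnings Tax: taxable = $10375.00 − 2×$210.00 = $9955.00
  $275.00 + 10.4% × ($9955.00 − $5000.00) = $275.00 + 10.4% × $4955.00 = $790.32
Retirement Security Contribution: 8% × $10375.00 = $830.00
Long-Term Care Levy: 0.53% × $10375.00 = $54.99
Solidarity Surcharge: 3% × $10375.00 = $311.25
Total: $790.32 + $830.00 + $54.99 + $311.25 = $1986.56

$1986.56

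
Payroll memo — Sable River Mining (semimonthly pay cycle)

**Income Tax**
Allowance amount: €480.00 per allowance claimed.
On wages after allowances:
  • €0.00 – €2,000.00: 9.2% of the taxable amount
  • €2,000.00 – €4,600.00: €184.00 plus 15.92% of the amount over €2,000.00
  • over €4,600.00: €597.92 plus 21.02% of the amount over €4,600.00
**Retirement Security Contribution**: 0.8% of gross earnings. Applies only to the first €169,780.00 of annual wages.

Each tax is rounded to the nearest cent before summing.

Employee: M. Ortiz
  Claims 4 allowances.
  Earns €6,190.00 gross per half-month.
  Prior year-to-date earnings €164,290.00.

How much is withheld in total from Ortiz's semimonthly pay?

Income Tax: taxable = €6,190.00 − 4×€480.00 = €4,270.00
  €184.00 + 15.92% × (€4,270.00 − €2,000.00) = €184.00 + 15.92% × €2,270.00 = €545.38
Retirement Security Contribution: cap €169,780.00 − YTD €164,290.00 = €5,490.00 subject; 0.8% × €5,490.00 = €43.92
Total: €545.38 + €43.92 = €589.30

€589.30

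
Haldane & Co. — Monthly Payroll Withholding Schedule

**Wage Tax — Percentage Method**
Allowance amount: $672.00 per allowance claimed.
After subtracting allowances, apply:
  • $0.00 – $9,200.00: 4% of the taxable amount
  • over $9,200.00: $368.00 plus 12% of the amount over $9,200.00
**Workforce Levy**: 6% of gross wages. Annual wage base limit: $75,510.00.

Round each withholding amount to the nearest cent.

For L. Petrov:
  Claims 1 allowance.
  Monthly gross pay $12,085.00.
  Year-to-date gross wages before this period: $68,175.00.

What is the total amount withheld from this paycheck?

$1,073.66

Wage Tax: taxable = $12,085.00 − 1×$672.00 = $11,413.00
  $368.00 + 12% × ($11,413.00 − $9,200.00) = $368.00 + 12% × $2,213.00 = $633.56
Workforce Levy: cap $75,510.00 − YTD $68,175.00 = $7,335.00 subject; 6% × $7,335.00 = $440.10
Total: $633.56 + $440.10 = $1,073.66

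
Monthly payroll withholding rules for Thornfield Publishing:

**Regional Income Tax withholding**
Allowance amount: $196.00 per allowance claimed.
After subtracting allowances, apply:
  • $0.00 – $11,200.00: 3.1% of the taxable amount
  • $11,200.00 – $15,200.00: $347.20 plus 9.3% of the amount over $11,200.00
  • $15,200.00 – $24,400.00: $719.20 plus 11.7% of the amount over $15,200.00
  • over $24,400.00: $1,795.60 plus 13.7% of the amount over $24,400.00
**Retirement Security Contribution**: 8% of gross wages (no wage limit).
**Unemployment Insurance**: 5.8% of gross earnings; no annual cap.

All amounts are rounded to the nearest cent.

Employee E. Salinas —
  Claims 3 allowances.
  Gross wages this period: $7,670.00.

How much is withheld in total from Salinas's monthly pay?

$1,278.00

Regional Income Tax: taxable = $7,670.00 − 3×$196.00 = $7,082.00
  3.1% × $7,082.00 = $219.54
Retirement Security Contribution: 8% × $7,670.00 = $613.60
Unemployment Insurance: 5.8% × $7,670.00 = $444.86
Total: $219.54 + $613.60 + $444.86 = $1,278.00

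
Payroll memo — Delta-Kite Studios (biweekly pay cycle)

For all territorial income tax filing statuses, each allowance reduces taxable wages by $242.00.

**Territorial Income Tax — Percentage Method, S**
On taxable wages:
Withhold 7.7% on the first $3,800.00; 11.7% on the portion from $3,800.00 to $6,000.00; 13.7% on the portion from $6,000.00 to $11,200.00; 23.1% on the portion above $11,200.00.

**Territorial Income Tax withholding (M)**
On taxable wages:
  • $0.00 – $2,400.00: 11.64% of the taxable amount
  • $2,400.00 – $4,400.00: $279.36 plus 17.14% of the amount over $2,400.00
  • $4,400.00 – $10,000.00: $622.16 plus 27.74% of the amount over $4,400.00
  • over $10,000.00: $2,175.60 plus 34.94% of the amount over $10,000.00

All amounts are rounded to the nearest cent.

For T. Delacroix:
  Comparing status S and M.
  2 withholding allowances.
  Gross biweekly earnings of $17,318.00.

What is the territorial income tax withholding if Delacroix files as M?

$4,563.40

Territorial Income Tax (M): taxable = $17,318.00 − 2×$242.00 = $16,834.00
  $2,175.60 + 34.94% × ($16,834.00 − $10,000.00) = $2,175.60 + 34.94% × $6,834.00 = $4,563.40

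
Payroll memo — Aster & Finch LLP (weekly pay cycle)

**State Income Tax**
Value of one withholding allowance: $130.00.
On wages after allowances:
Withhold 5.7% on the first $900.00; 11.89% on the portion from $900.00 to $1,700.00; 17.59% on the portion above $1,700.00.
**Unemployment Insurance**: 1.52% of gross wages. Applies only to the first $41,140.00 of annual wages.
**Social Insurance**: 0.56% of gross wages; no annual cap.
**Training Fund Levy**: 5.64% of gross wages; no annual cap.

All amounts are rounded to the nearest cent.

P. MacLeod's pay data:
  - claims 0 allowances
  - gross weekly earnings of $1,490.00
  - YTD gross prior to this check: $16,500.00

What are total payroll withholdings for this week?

State Income Tax: taxable = $1,490.00
  $51.30 + 11.89% × ($1,490.00 − $900.00) = $51.30 + 11.89% × $590.00 = $121.45
Unemployment Insurance: 1.52% × $1,490.00 = $22.65
Social Insurance: 0.56% × $1,490.00 = $8.34
Training Fund Levy: 5.64% × $1,490.00 = $84.04
Total: $121.45 + $22.65 + $8.34 + $84.04 = $236.48

$236.48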